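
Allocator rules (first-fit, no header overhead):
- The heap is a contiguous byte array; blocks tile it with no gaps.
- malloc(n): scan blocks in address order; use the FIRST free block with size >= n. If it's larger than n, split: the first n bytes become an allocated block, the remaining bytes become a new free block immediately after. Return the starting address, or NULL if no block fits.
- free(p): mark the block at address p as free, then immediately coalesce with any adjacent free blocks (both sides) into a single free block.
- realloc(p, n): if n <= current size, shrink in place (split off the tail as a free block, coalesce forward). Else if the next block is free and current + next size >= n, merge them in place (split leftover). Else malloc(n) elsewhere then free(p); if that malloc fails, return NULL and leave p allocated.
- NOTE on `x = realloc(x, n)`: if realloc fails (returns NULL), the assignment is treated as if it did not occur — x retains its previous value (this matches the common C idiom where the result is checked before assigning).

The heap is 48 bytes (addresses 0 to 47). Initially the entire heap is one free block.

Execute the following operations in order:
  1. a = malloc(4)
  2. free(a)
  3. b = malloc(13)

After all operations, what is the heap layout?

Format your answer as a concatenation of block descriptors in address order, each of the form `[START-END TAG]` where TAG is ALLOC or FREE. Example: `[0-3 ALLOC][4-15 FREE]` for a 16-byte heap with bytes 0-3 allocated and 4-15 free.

Op 1: a = malloc(4) -> a = 0; heap: [0-3 ALLOC][4-47 FREE]
Op 2: free(a) -> (freed a); heap: [0-47 FREE]
Op 3: b = malloc(13) -> b = 0; heap: [0-12 ALLOC][13-47 FREE]

Answer: [0-12 ALLOC][13-47 FREE]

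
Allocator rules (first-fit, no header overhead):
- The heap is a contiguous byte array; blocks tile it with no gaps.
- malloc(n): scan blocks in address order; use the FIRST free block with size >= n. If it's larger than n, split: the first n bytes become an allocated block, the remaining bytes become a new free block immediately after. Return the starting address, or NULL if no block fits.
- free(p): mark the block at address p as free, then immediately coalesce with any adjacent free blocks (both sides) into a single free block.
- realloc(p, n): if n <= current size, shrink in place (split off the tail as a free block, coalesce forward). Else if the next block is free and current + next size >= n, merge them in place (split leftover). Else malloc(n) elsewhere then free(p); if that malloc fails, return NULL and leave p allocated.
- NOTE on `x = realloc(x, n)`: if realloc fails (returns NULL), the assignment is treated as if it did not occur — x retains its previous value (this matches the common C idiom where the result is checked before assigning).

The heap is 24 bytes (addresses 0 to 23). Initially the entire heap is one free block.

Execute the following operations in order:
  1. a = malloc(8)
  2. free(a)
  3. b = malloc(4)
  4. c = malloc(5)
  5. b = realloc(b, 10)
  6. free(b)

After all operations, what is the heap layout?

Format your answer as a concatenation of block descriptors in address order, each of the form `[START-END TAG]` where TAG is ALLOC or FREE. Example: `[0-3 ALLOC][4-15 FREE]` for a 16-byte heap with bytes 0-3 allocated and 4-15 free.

Answer: [0-3 FREE][4-8 ALLOC][9-23 FREE]

Derivation:
Op 1: a = malloc(8) -> a = 0; heap: [0-7 ALLOC][8-23 FREE]
Op 2: free(a) -> (freed a); heap: [0-23 FREE]
Op 3: b = malloc(4) -> b = 0; heap: [0-3 ALLOC][4-23 FREE]
Op 4: c = malloc(5) -> c = 4; heap: [0-3 ALLOC][4-8 ALLOC][9-23 FREE]
Op 5: b = realloc(b, 10) -> b = 9; heap: [0-3 FREE][4-8 ALLOC][9-18 ALLOC][19-23 FREE]
Op 6: free(b) -> (freed b); heap: [0-3 FREE][4-8 ALLOC][9-23 FREE]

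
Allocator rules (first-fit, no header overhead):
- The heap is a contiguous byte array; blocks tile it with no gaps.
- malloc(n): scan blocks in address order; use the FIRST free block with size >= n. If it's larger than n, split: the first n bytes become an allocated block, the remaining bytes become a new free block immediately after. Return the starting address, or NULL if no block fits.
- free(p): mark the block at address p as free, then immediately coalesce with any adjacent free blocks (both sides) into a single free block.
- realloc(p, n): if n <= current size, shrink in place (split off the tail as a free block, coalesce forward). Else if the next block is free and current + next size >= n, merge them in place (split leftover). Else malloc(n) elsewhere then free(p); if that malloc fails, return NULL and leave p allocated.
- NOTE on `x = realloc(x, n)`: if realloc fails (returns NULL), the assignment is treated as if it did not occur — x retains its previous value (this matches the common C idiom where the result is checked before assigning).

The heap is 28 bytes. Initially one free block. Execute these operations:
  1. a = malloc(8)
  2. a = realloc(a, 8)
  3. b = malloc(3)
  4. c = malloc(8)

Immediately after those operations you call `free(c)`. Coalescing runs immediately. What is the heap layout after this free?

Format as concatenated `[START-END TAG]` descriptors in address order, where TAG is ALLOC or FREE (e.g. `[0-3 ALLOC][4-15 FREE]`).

Answer: [0-7 ALLOC][8-10 ALLOC][11-27 FREE]

Derivation:
Op 1: a = malloc(8) -> a = 0; heap: [0-7 ALLOC][8-27 FREE]
Op 2: a = realloc(a, 8) -> a = 0; heap: [0-7 ALLOC][8-27 FREE]
Op 3: b = malloc(3) -> b = 8; heap: [0-7 ALLOC][8-10 ALLOC][11-27 FREE]
Op 4: c = malloc(8) -> c = 11; heap: [0-7 ALLOC][8-10 ALLOC][11-18 ALLOC][19-27 FREE]
free(c): c = 11 -> block [11-18 ALLOC]; mark free, coalesce with adjacent free neighbors -> [0-7 ALLOC][8-10 ALLOC][11-27 FREE]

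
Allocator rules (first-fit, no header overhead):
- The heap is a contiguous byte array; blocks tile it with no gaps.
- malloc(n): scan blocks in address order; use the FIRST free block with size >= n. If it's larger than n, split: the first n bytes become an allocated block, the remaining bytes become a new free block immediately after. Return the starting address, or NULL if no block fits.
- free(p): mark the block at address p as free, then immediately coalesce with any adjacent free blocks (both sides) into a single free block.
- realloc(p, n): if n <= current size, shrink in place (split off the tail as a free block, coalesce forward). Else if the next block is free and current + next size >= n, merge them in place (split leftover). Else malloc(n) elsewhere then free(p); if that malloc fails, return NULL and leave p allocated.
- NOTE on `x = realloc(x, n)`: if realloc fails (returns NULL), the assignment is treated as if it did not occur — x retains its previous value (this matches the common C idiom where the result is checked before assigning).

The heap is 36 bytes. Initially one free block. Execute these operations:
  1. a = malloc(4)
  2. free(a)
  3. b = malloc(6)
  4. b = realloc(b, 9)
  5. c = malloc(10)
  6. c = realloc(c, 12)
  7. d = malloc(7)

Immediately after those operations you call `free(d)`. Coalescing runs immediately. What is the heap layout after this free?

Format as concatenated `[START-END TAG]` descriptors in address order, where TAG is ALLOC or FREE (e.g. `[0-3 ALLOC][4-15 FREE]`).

Op 1: a = malloc(4) -> a = 0; heap: [0-3 ALLOC][4-35 FREE]
Op 2: free(a) -> (freed a); heap: [0-35 FREE]
Op 3: b = malloc(6) -> b = 0; heap: [0-5 ALLOC][6-35 FREE]
Op 4: b = realloc(b, 9) -> b = 0; heap: [0-8 ALLOC][9-35 FREE]
Op 5: c = malloc(10) -> c = 9; heap: [0-8 ALLOC][9-18 ALLOC][19-35 FREE]
Op 6: c = realloc(c, 12) -> c = 9; heap: [0-8 ALLOC][9-20 ALLOC][21-35 FREE]
Op 7: d = malloc(7) -> d = 21; heap: [0-8 ALLOC][9-20 ALLOC][21-27 ALLOC][28-35 FREE]
free(d): d = 21 -> block [21-27 ALLOC]; mark free, coalesce with adjacent free neighbors -> [0-8 ALLOC][9-20 ALLOC][21-35 FREE]

Answer: [0-8 ALLOC][9-20 ALLOC][21-35 FREE]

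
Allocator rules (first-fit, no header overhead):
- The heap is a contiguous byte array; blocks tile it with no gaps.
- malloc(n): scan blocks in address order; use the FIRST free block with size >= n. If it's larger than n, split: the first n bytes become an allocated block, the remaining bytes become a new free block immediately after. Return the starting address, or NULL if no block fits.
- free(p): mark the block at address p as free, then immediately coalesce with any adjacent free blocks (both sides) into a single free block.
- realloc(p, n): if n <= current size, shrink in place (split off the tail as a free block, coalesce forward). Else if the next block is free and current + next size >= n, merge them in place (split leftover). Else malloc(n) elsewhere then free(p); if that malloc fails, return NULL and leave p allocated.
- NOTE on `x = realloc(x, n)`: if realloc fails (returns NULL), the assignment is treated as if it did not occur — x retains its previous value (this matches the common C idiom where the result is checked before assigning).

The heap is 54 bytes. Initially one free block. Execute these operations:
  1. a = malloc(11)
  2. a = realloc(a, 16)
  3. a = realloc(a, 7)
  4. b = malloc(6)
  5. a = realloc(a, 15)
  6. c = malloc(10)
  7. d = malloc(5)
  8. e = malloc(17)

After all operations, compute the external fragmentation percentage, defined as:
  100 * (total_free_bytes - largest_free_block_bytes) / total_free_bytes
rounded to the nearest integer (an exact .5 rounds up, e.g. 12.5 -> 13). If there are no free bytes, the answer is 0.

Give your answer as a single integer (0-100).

Op 1: a = malloc(11) -> a = 0; heap: [0-10 ALLOC][11-53 FREE]
Op 2: a = realloc(a, 16) -> a = 0; heap: [0-15 ALLOC][16-53 FREE]
Op 3: a = realloc(a, 7) -> a = 0; heap: [0-6 ALLOC][7-53 FREE]
Op 4: b = malloc(6) -> b = 7; heap: [0-6 ALLOC][7-12 ALLOC][13-53 FREE]
Op 5: a = realloc(a, 15) -> a = 13; heap: [0-6 FREE][7-12 ALLOC][13-27 ALLOC][28-53 FREE]
Op 6: c = malloc(10) -> c = 28; heap: [0-6 FREE][7-12 ALLOC][13-27 ALLOC][28-37 ALLOC][38-53 FREE]
Op 7: d = malloc(5) -> d = 0; heap: [0-4 ALLOC][5-6 FREE][7-12 ALLOC][13-27 ALLOC][28-37 ALLOC][38-53 FREE]
Op 8: e = malloc(17) -> e = NULL; heap: [0-4 ALLOC][5-6 FREE][7-12 ALLOC][13-27 ALLOC][28-37 ALLOC][38-53 FREE]
Free blocks: [2 16] total_free=18 largest=16 -> 100*(18-16)/18 = 200/18 ≈ 11.111 -> rounds to 11

Answer: 11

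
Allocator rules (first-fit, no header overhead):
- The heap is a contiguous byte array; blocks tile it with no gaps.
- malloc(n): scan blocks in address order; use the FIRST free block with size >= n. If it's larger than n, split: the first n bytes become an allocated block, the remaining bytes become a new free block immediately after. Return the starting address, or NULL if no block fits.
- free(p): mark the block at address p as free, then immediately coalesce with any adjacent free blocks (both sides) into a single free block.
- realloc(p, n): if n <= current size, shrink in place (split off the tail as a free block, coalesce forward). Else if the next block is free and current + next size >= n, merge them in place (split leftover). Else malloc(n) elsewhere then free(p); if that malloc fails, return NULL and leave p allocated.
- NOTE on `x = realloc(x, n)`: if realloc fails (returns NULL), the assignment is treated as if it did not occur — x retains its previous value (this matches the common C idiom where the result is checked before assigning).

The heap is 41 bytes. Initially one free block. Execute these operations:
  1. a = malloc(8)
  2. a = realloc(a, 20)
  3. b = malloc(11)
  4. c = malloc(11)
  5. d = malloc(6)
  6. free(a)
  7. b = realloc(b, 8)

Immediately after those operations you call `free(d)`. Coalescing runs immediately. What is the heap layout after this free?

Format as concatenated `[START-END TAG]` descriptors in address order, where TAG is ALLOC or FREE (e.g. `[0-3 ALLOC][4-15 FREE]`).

Op 1: a = malloc(8) -> a = 0; heap: [0-7 ALLOC][8-40 FREE]
Op 2: a = realloc(a, 20) -> a = 0; heap: [0-19 ALLOC][20-40 FREE]
Op 3: b = malloc(11) -> b = 20; heap: [0-19 ALLOC][20-30 ALLOC][31-40 FREE]
Op 4: c = malloc(11) -> c = NULL; heap: [0-19 ALLOC][20-30 ALLOC][31-40 FREE]
Op 5: d = malloc(6) -> d = 31; heap: [0-19 ALLOC][20-30 ALLOC][31-36 ALLOC][37-40 FREE]
Op 6: free(a) -> (freed a); heap: [0-19 FREE][20-30 ALLOC][31-36 ALLOC][37-40 FREE]
Op 7: b = realloc(b, 8) -> b = 20; heap: [0-19 FREE][20-27 ALLOC][28-30 FREE][31-36 ALLOC][37-40 FREE]
free(d): d = 31 -> block [31-36 ALLOC]; mark free, coalesce with adjacent free neighbors -> [0-19 FREE][20-27 ALLOC][28-40 FREE]

Answer: [0-19 FREE][20-27 ALLOC][28-40 FREE]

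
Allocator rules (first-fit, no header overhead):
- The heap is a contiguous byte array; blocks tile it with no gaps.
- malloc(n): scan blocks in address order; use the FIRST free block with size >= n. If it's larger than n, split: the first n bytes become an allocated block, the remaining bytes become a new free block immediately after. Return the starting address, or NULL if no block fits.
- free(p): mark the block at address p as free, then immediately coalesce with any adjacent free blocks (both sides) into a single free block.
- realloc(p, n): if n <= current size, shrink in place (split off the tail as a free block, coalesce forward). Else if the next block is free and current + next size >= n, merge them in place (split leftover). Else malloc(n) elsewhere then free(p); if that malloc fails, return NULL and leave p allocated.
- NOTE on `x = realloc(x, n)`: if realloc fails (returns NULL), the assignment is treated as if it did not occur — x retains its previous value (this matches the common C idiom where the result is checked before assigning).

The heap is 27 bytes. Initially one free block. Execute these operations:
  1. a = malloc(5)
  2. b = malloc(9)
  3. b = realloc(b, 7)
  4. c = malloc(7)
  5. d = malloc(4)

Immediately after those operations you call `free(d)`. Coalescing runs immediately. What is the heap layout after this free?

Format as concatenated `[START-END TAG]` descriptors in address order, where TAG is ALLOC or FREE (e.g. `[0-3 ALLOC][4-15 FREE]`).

Op 1: a = malloc(5) -> a = 0; heap: [0-4 ALLOC][5-26 FREE]
Op 2: b = malloc(9) -> b = 5; heap: [0-4 ALLOC][5-13 ALLOC][14-26 FREE]
Op 3: b = realloc(b, 7) -> b = 5; heap: [0-4 ALLOC][5-11 ALLOC][12-26 FREE]
Op 4: c = malloc(7) -> c = 12; heap: [0-4 ALLOC][5-11 ALLOC][12-18 ALLOC][19-26 FREE]
Op 5: d = malloc(4) -> d = 19; heap: [0-4 ALLOC][5-11 ALLOC][12-18 ALLOC][19-22 ALLOC][23-26 FREE]
free(d): d = 19 -> block [19-22 ALLOC]; mark free, coalesce with adjacent free neighbors -> [0-4 ALLOC][5-11 ALLOC][12-18 ALLOC][19-26 FREE]

Answer: [0-4 ALLOC][5-11 ALLOC][12-18 ALLOC][19-26 FREE]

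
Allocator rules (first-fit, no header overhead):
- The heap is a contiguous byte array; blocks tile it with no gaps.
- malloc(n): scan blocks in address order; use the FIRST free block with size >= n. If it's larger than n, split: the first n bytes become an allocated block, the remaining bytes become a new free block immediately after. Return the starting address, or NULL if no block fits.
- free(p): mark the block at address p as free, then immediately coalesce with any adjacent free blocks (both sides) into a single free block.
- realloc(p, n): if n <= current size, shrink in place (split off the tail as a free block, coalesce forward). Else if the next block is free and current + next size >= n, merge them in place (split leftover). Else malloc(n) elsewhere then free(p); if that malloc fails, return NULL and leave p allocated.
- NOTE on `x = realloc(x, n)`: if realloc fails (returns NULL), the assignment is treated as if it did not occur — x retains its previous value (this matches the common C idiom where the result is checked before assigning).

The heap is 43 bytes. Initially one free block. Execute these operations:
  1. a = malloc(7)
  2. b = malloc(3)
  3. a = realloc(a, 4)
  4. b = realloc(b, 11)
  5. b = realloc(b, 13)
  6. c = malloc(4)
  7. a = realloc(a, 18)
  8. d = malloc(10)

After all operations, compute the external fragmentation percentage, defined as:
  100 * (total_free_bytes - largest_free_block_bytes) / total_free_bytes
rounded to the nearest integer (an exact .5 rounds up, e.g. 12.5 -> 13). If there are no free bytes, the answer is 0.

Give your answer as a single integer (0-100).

Answer: 13

Derivation:
Op 1: a = malloc(7) -> a = 0; heap: [0-6 ALLOC][7-42 FREE]
Op 2: b = malloc(3) -> b = 7; heap: [0-6 ALLOC][7-9 ALLOC][10-42 FREE]
Op 3: a = realloc(a, 4) -> a = 0; heap: [0-3 ALLOC][4-6 FREE][7-9 ALLOC][10-42 FREE]
Op 4: b = realloc(b, 11) -> b = 7; heap: [0-3 ALLOC][4-6 FREE][7-17 ALLOC][18-42 FREE]
Op 5: b = realloc(b, 13) -> b = 7; heap: [0-3 ALLOC][4-6 FREE][7-19 ALLOC][20-42 FREE]
Op 6: c = malloc(4) -> c = 20; heap: [0-3 ALLOC][4-6 FREE][7-19 ALLOC][20-23 ALLOC][24-42 FREE]
Op 7: a = realloc(a, 18) -> a = 24; heap: [0-6 FREE][7-19 ALLOC][20-23 ALLOC][24-41 ALLOC][42-42 FREE]
Op 8: d = malloc(10) -> d = NULL; heap: [0-6 FREE][7-19 ALLOC][20-23 ALLOC][24-41 ALLOC][42-42 FREE]
Free blocks: [7 1] total_free=8 largest=7 -> 100*(8-7)/8 = 100/8 = 12.5 -> rounds to 13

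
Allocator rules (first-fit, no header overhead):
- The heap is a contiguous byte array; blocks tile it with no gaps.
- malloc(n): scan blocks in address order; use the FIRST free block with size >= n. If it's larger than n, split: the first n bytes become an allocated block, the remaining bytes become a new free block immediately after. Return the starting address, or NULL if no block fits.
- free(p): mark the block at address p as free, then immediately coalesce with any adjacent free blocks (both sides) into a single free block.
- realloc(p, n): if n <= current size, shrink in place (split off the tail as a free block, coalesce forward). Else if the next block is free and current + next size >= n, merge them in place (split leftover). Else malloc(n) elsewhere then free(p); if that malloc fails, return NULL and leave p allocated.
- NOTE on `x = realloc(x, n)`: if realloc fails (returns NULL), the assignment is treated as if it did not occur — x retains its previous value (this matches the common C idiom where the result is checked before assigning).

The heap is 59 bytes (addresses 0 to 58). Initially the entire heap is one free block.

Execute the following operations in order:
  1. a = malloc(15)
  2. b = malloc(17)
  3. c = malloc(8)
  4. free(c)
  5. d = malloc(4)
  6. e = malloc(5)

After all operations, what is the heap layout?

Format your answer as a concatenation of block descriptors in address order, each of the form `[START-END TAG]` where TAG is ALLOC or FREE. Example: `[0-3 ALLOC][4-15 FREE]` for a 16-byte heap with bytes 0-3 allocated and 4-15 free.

Answer: [0-14 ALLOC][15-31 ALLOC][32-35 ALLOC][36-40 ALLOC][41-58 FREE]

Derivation:
Op 1: a = malloc(15) -> a = 0; heap: [0-14 ALLOC][15-58 FREE]
Op 2: b = malloc(17) -> b = 15; heap: [0-14 ALLOC][15-31 ALLOC][32-58 FREE]
Op 3: c = malloc(8) -> c = 32; heap: [0-14 ALLOC][15-31 ALLOC][32-39 ALLOC][40-58 FREE]
Op 4: free(c) -> (freed c); heap: [0-14 ALLOC][15-31 ALLOC][32-58 FREE]
Op 5: d = malloc(4) -> d = 32; heap: [0-14 ALLOC][15-31 ALLOC][32-35 ALLOC][36-58 FREE]
Op 6: e = malloc(5) -> e = 36; heap: [0-14 ALLOC][15-31 ALLOC][32-35 ALLOC][36-40 ALLOC][41-58 FREE]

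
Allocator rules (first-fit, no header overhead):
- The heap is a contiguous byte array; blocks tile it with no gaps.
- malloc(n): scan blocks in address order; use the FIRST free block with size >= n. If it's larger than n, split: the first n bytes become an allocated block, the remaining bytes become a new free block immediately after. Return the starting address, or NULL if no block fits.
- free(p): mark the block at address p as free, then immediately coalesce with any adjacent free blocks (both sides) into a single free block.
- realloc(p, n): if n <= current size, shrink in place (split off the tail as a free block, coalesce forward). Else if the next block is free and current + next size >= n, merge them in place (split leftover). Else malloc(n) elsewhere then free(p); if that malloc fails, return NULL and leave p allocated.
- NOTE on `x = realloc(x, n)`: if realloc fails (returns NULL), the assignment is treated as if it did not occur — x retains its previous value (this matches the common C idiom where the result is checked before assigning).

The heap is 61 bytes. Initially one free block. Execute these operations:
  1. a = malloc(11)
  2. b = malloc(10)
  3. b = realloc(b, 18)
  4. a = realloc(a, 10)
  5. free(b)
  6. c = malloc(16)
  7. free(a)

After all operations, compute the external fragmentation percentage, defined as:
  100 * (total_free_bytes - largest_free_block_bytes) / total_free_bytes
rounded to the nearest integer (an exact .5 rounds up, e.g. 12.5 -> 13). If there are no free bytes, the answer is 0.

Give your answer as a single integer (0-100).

Answer: 22

Derivation:
Op 1: a = malloc(11) -> a = 0; heap: [0-10 ALLOC][11-60 FREE]
Op 2: b = malloc(10) -> b = 11; heap: [0-10 ALLOC][11-20 ALLOC][21-60 FREE]
Op 3: b = realloc(b, 18) -> b = 11; heap: [0-10 ALLOC][11-28 ALLOC][29-60 FREE]
Op 4: a = realloc(a, 10) -> a = 0; heap: [0-9 ALLOC][10-10 FREE][11-28 ALLOC][29-60 FREE]
Op 5: free(b) -> (freed b); heap: [0-9 ALLOC][10-60 FREE]
Op 6: c = malloc(16) -> c = 10; heap: [0-9 ALLOC][10-25 ALLOC][26-60 FREE]
Op 7: free(a) -> (freed a); heap: [0-9 FREE][10-25 ALLOC][26-60 FREE]
Free blocks: [10 35] total_free=45 largest=35 -> 100*(45-35)/45 = 1000/45 ≈ 22.222 -> rounds to 22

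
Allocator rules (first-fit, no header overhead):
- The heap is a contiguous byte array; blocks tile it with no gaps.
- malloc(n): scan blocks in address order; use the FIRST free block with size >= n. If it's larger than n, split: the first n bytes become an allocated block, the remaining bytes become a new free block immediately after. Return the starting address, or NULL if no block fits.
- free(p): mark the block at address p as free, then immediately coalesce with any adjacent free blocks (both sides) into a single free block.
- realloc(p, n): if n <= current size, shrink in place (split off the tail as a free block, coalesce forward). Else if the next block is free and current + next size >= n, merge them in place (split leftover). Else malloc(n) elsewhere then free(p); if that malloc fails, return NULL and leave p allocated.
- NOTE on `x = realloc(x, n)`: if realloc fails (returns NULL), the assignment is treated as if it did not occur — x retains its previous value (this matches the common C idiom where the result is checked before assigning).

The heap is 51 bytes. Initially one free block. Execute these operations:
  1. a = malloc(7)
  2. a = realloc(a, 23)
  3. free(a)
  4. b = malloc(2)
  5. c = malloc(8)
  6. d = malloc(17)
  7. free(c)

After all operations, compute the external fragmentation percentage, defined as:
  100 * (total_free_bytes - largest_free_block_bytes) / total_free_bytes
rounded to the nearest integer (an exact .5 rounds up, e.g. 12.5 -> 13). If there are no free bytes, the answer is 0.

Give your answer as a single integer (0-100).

Op 1: a = malloc(7) -> a = 0; heap: [0-6 ALLOC][7-50 FREE]
Op 2: a = realloc(a, 23) -> a = 0; heap: [0-22 ALLOC][23-50 FREE]
Op 3: free(a) -> (freed a); heap: [0-50 FREE]
Op 4: b = malloc(2) -> b = 0; heap: [0-1 ALLOC][2-50 FREE]
Op 5: c = malloc(8) -> c = 2; heap: [0-1 ALLOC][2-9 ALLOC][10-50 FREE]
Op 6: d = malloc(17) -> d = 10; heap: [0-1 ALLOC][2-9 ALLOC][10-26 ALLOC][27-50 FREE]
Op 7: free(c) -> (freed c); heap: [0-1 ALLOC][2-9 FREE][10-26 ALLOC][27-50 FREE]
Free blocks: [8 24] total_free=32 largest=24 -> 100*(32-24)/32 = 800/32 = 25

Answer: 25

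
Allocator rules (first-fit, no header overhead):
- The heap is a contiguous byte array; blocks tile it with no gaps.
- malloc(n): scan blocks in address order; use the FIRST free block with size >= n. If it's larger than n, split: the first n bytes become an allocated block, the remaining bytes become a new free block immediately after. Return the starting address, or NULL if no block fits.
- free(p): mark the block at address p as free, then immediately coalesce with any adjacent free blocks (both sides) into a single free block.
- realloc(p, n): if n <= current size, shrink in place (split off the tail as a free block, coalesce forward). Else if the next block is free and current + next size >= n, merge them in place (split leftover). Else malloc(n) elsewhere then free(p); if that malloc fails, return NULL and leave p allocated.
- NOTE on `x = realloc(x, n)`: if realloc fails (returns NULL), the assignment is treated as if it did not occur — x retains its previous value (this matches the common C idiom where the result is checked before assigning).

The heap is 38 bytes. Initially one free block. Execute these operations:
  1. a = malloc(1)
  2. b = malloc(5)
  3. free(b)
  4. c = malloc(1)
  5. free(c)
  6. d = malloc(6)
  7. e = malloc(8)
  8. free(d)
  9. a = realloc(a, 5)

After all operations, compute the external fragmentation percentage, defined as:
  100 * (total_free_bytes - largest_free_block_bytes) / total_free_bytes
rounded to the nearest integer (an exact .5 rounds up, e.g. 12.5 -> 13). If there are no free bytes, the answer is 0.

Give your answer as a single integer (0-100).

Op 1: a = malloc(1) -> a = 0; heap: [0-0 ALLOC][1-37 FREE]
Op 2: b = malloc(5) -> b = 1; heap: [0-0 ALLOC][1-5 ALLOC][6-37 FREE]
Op 3: free(b) -> (freed b); heap: [0-0 ALLOC][1-37 FREE]
Op 4: c = malloc(1) -> c = 1; heap: [0-0 ALLOC][1-1 ALLOC][2-37 FREE]
Op 5: free(c) -> (freed c); heap: [0-0 ALLOC][1-37 FREE]
Op 6: d = malloc(6) -> d = 1; heap: [0-0 ALLOC][1-6 ALLOC][7-37 FREE]
Op 7: e = malloc(8) -> e = 7; heap: [0-0 ALLOC][1-6 ALLOC][7-14 ALLOC][15-37 FREE]
Op 8: free(d) -> (freed d); heap: [0-0 ALLOC][1-6 FREE][7-14 ALLOC][15-37 FREE]
Op 9: a = realloc(a, 5) -> a = 0; heap: [0-4 ALLOC][5-6 FREE][7-14 ALLOC][15-37 FREE]
Free blocks: [2 23] total_free=25 largest=23 -> 100*(25-23)/25 = 200/25 = 8

Answer: 8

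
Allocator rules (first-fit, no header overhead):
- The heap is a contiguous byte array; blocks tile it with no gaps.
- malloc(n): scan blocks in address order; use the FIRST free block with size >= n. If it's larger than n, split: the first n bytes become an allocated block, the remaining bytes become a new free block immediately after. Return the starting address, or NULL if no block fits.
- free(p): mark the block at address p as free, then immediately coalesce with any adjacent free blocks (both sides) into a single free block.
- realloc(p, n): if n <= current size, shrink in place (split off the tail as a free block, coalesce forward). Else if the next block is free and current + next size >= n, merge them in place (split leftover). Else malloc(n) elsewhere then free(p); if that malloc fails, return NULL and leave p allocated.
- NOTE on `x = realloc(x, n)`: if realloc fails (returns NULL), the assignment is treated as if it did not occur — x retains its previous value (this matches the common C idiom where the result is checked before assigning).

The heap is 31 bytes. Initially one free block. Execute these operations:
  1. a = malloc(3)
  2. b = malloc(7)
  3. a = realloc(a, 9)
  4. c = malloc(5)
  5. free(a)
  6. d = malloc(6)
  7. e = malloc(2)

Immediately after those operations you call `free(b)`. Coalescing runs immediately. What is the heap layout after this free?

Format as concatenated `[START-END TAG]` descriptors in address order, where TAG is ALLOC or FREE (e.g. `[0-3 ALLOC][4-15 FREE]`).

Op 1: a = malloc(3) -> a = 0; heap: [0-2 ALLOC][3-30 FREE]
Op 2: b = malloc(7) -> b = 3; heap: [0-2 ALLOC][3-9 ALLOC][10-30 FREE]
Op 3: a = realloc(a, 9) -> a = 10; heap: [0-2 FREE][3-9 ALLOC][10-18 ALLOC][19-30 FREE]
Op 4: c = malloc(5) -> c = 19; heap: [0-2 FREE][3-9 ALLOC][10-18 ALLOC][19-23 ALLOC][24-30 FREE]
Op 5: free(a) -> (freed a); heap: [0-2 FREE][3-9 ALLOC][10-18 FREE][19-23 ALLOC][24-30 FREE]
Op 6: d = malloc(6) -> d = 10; heap: [0-2 FREE][3-9 ALLOC][10-15 ALLOC][16-18 FREE][19-23 ALLOC][24-30 FREE]
Op 7: e = malloc(2) -> e = 0; heap: [0-1 ALLOC][2-2 FREE][3-9 ALLOC][10-15 ALLOC][16-18 FREE][19-23 ALLOC][24-30 FREE]
free(b): b = 3 -> block [3-9 ALLOC]; mark free, coalesce with adjacent free neighbors -> [0-1 ALLOC][2-9 FREE][10-15 ALLOC][16-18 FREE][19-23 ALLOC][24-30 FREE]

Answer: [0-1 ALLOC][2-9 FREE][10-15 ALLOC][16-18 FREE][19-23 ALLOC][24-30 FREE]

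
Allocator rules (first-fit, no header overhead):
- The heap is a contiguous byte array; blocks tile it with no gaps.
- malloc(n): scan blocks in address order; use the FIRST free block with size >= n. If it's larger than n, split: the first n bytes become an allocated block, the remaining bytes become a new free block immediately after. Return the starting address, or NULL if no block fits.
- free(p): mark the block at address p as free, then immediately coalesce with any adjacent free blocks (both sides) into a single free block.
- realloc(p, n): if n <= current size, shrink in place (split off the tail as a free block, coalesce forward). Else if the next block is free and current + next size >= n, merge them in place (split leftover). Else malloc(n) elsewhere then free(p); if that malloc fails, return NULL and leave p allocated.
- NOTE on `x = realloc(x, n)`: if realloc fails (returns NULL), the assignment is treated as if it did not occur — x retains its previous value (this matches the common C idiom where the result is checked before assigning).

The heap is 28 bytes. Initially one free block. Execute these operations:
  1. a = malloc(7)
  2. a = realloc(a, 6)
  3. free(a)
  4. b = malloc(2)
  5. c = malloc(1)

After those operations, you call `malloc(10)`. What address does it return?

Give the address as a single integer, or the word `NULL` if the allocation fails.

Answer: 3

Derivation:
Op 1: a = malloc(7) -> a = 0; heap: [0-6 ALLOC][7-27 FREE]
Op 2: a = realloc(a, 6) -> a = 0; heap: [0-5 ALLOC][6-27 FREE]
Op 3: free(a) -> (freed a); heap: [0-27 FREE]
Op 4: b = malloc(2) -> b = 0; heap: [0-1 ALLOC][2-27 FREE]
Op 5: c = malloc(1) -> c = 2; heap: [0-1 ALLOC][2-2 ALLOC][3-27 FREE]
malloc(10): first-fit scan over [0-1 ALLOC][2-2 ALLOC][3-27 FREE] -> 3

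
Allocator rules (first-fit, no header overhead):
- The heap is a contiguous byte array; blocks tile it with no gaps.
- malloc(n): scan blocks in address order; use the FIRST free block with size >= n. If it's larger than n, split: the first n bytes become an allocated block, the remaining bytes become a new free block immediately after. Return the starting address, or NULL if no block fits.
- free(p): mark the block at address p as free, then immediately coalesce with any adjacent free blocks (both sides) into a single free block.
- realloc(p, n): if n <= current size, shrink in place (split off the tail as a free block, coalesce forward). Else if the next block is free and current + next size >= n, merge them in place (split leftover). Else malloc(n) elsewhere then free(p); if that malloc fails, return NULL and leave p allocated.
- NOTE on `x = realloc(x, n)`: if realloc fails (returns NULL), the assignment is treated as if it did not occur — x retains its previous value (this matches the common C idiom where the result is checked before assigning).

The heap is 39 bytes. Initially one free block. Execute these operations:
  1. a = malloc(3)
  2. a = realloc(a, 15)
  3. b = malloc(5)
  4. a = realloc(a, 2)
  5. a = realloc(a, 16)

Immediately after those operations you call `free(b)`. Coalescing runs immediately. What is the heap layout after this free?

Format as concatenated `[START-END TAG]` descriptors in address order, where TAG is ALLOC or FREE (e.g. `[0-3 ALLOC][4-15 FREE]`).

Op 1: a = malloc(3) -> a = 0; heap: [0-2 ALLOC][3-38 FREE]
Op 2: a = realloc(a, 15) -> a = 0; heap: [0-14 ALLOC][15-38 FREE]
Op 3: b = malloc(5) -> b = 15; heap: [0-14 ALLOC][15-19 ALLOC][20-38 FREE]
Op 4: a = realloc(a, 2) -> a = 0; heap: [0-1 ALLOC][2-14 FREE][15-19 ALLOC][20-38 FREE]
Op 5: a = realloc(a, 16) -> a = 20; heap: [0-14 FREE][15-19 ALLOC][20-35 ALLOC][36-38 FREE]
free(b): b = 15 -> block [15-19 ALLOC]; mark free, coalesce with adjacent free neighbors -> [0-19 FREE][20-35 ALLOC][36-38 FREE]

Answer: [0-19 FREE][20-35 ALLOC][36-38 FREE]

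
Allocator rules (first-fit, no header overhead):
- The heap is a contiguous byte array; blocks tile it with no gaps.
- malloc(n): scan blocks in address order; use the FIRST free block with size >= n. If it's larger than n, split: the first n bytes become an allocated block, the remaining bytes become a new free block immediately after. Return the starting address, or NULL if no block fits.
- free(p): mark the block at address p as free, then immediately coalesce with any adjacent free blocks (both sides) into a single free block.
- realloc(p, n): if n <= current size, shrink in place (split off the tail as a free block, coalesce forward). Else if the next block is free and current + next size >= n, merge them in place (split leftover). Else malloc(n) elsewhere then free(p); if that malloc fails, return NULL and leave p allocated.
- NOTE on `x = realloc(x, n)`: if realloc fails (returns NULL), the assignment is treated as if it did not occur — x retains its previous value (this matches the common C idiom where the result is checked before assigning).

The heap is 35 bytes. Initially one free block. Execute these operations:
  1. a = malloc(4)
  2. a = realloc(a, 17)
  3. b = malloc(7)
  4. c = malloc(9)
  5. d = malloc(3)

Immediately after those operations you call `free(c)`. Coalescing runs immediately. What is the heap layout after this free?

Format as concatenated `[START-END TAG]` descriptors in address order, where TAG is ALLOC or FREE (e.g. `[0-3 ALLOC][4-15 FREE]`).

Answer: [0-16 ALLOC][17-23 ALLOC][24-34 FREE]

Derivation:
Op 1: a = malloc(4) -> a = 0; heap: [0-3 ALLOC][4-34 FREE]
Op 2: a = realloc(a, 17) -> a = 0; heap: [0-16 ALLOC][17-34 FREE]
Op 3: b = malloc(7) -> b = 17; heap: [0-16 ALLOC][17-23 ALLOC][24-34 FREE]
Op 4: c = malloc(9) -> c = 24; heap: [0-16 ALLOC][17-23 ALLOC][24-32 ALLOC][33-34 FREE]
Op 5: d = malloc(3) -> d = NULL; heap: [0-16 ALLOC][17-23 ALLOC][24-32 ALLOC][33-34 FREE]
free(c): c = 24 -> block [24-32 ALLOC]; mark free, coalesce with adjacent free neighbors -> [0-16 ALLOC][17-23 ALLOC][24-34 FREE]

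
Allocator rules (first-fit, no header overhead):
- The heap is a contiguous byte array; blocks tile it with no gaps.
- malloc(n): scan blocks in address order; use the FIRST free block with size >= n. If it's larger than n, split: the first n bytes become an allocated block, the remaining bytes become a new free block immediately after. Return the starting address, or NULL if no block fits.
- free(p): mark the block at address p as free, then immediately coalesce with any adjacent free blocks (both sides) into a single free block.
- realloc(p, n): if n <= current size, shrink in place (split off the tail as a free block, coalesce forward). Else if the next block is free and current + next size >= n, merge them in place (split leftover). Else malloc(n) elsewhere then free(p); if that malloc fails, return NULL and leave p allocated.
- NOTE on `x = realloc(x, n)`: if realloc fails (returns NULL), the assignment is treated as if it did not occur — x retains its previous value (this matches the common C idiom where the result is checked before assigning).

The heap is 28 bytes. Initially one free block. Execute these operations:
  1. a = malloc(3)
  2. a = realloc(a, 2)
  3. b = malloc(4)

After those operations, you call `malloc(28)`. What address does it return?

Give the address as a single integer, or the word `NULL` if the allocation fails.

Op 1: a = malloc(3) -> a = 0; heap: [0-2 ALLOC][3-27 FREE]
Op 2: a = realloc(a, 2) -> a = 0; heap: [0-1 ALLOC][2-27 FREE]
Op 3: b = malloc(4) -> b = 2; heap: [0-1 ALLOC][2-5 ALLOC][6-27 FREE]
malloc(28): first-fit scan over [0-1 ALLOC][2-5 ALLOC][6-27 FREE] -> NULL

Answer: NULL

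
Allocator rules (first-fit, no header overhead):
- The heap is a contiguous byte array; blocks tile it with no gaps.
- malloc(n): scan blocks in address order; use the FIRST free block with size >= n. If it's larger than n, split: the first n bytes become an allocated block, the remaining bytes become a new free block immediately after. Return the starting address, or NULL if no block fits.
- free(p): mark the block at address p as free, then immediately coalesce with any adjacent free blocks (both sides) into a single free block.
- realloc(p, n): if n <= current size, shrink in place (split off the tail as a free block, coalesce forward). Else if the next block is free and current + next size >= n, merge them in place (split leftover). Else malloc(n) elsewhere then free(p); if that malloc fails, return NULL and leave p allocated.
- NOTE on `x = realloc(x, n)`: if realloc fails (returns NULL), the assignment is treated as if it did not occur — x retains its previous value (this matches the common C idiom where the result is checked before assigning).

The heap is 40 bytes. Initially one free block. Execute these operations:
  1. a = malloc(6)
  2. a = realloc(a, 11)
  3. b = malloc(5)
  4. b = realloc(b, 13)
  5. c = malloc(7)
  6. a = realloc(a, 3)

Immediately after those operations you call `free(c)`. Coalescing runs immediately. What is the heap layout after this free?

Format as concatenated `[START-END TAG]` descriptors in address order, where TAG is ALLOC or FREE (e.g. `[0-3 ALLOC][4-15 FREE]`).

Op 1: a = malloc(6) -> a = 0; heap: [0-5 ALLOC][6-39 FREE]
Op 2: a = realloc(a, 11) -> a = 0; heap: [0-10 ALLOC][11-39 FREE]
Op 3: b = malloc(5) -> b = 11; heap: [0-10 ALLOC][11-15 ALLOC][16-39 FREE]
Op 4: b = realloc(b, 13) -> b = 11; heap: [0-10 ALLOC][11-23 ALLOC][24-39 FREE]
Op 5: c = malloc(7) -> c = 24; heap: [0-10 ALLOC][11-23 ALLOC][24-30 ALLOC][31-39 FREE]
Op 6: a = realloc(a, 3) -> a = 0; heap: [0-2 ALLOC][3-10 FREE][11-23 ALLOC][24-30 ALLOC][31-39 FREE]
free(c): c = 24 -> block [24-30 ALLOC]; mark free, coalesce with adjacent free neighbors -> [0-2 ALLOC][3-10 FREE][11-23 ALLOC][24-39 FREE]

Answer: [0-2 ALLOC][3-10 FREE][11-23 ALLOC][24-39 FREE]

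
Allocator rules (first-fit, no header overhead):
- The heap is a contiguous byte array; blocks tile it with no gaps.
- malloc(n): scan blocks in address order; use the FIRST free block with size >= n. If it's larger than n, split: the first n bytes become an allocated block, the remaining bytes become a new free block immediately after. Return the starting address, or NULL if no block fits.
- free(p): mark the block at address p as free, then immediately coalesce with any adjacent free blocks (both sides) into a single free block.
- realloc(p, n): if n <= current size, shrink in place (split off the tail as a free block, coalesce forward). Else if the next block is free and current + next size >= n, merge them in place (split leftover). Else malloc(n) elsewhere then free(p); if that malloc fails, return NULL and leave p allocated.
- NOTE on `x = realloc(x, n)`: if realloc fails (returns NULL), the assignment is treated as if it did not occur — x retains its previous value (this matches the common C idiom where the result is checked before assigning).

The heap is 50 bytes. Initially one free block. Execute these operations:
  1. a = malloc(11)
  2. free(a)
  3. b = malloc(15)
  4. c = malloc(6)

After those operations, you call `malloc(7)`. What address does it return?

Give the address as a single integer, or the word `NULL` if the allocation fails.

Answer: 21

Derivation:
Op 1: a = malloc(11) -> a = 0; heap: [0-10 ALLOC][11-49 FREE]
Op 2: free(a) -> (freed a); heap: [0-49 FREE]
Op 3: b = malloc(15) -> b = 0; heap: [0-14 ALLOC][15-49 FREE]
Op 4: c = malloc(6) -> c = 15; heap: [0-14 ALLOC][15-20 ALLOC][21-49 FREE]
malloc(7): first-fit scan over [0-14 ALLOC][15-20 ALLOC][21-49 FREE] -> 21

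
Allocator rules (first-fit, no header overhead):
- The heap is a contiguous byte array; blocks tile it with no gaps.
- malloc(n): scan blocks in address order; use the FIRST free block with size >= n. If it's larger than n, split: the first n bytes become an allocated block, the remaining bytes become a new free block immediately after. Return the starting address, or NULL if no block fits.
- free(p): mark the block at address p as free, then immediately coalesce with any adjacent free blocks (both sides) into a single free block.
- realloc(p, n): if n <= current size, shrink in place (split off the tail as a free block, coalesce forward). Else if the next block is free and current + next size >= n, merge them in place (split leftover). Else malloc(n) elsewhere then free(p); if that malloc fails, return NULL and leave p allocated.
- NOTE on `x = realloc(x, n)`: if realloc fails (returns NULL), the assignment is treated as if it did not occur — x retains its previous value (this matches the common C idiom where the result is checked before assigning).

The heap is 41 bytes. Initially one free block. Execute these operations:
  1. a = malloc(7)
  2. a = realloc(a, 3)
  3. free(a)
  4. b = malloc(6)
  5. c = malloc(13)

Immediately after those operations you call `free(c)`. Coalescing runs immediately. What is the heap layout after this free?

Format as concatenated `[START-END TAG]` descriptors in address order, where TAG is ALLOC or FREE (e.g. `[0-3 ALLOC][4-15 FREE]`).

Op 1: a = malloc(7) -> a = 0; heap: [0-6 ALLOC][7-40 FREE]
Op 2: a = realloc(a, 3) -> a = 0; heap: [0-2 ALLOC][3-40 FREE]
Op 3: free(a) -> (freed a); heap: [0-40 FREE]
Op 4: b = malloc(6) -> b = 0; heap: [0-5 ALLOC][6-40 FREE]
Op 5: c = malloc(13) -> c = 6; heap: [0-5 ALLOC][6-18 ALLOC][19-40 FREE]
free(c): c = 6 -> block [6-18 ALLOC]; mark free, coalesce with adjacent free neighbors -> [0-5 ALLOC][6-40 FREE]

Answer: [0-5 ALLOC][6-40 FREE]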